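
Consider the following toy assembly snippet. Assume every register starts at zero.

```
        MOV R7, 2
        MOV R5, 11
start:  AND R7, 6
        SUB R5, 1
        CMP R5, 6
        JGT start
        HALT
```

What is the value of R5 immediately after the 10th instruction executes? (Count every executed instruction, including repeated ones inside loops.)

9

MOV R7, 2 → R7=2
MOV R5, 11 → R5=11
AND R7, 6 → R7=2&6=2
SUB R5, 1 → R5=11-1=10
CMP R5, 6  (cmp 10,6)
JGT start: taken
AND R7, 6 → R7=2&6=2
SUB R5, 1 → R5=10-1=9
CMP R5, 6  (cmp 9,6)
JGT start: taken
After step 10: R5 = 9.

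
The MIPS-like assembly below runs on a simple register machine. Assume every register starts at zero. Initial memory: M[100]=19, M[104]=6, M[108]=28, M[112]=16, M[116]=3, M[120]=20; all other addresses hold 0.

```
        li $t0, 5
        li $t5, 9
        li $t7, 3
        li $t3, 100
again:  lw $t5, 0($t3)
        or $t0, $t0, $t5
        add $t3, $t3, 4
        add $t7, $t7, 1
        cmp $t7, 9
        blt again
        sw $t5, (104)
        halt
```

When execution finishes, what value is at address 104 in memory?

li $t0, 5 → $t0=5
li $t5, 9 → $t5=9
li $t7, 3 → $t7=3
li $t3, 100 → $t3=100
lw $t5, 0($t3) → $t5=M[100]=19
or $t0, $t0, $t5 → $t0=5|19=23
add $t3, $t3, 4 → $t3=100+4=104
add $t7, $t7, 1 → $t7=3+1=4
cmp $t7, 9  (cmp 4,9)
blt again: taken
lw $t5, 0($t3) → $t5=M[104]=6
or $t0, $t0, $t5 → $t0=23|6=23
add $t3, $t3, 4 → $t3=104+4=108
add $t7, $t7, 1 → $t7=4+1=5
cmp $t7, 9  (cmp 5,9)
blt again: taken
lw $t5, 0($t3) → $t5=M[108]=28
or $t0, $t0, $t5 → $t0=23|28=31
add $t3, $t3, 4 → $t3=108+4=112
add $t7, $t7, 1 → $t7=5+1=6
cmp $t7, 9  (cmp 6,9)
blt again: taken
lw $t5, 0($t3) → $t5=M[112]=16
or $t0, $t0, $t5 → $t0=31|16=31
add $t3, $t3, 4 → $t3=112+4=116
add $t7, $t7, 1 → $t7=6+1=7
cmp $t7, 9  (cmp 7,9)
blt again: taken
lw $t5, 0($t3) → $t5=M[116]=3
or $t0, $t0, $t5 → $t0=31|3=31
add $t3, $t3, 4 → $t3=116+4=120
add $t7, $t7, 1 → $t7=7+1=8
cmp $t7, 9  (cmp 8,9)
blt again: taken
lw $t5, 0($t3) → $t5=M[120]=20
or $t0, $t0, $t5 → $t0=31|20=31
add $t3, $t3, 4 → $t3=120+4=124
add $t7, $t7, 1 → $t7=8+1=9
cmp $t7, 9  (cmp 9,9)
blt again: not taken
sw $t5, (104) → M[104]=20
halt.

20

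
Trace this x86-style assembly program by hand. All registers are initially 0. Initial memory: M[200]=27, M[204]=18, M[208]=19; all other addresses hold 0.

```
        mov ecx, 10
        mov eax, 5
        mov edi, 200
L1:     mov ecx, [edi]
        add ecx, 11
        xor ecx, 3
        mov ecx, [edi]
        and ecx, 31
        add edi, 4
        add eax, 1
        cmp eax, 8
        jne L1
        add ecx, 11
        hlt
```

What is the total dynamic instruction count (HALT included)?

after mov ecx, 10: ecx=10
after mov eax, 5: eax=5
after mov edi, 200: edi=200
after mov ecx, [edi]: ecx=M[200]=27
after add ecx, 11: ecx=27+11=38
after xor ecx, 3: ecx=38^3=37
after mov ecx, [edi]: ecx=M[200]=27
after and ecx, 31: ecx=27&31=27
after add edi, 4: edi=200+4=204
after add eax, 1: eax=5+1=6
cmp eax, 8  (cmp 6,8)
jne L1: taken
after mov ecx, [edi]: ecx=M[204]=18
after add ecx, 11: ecx=18+11=29
after xor ecx, 3: ecx=29^3=30
after mov ecx, [edi]: ecx=M[204]=18
after and ecx, 31: ecx=18&31=18
after add edi, 4: edi=204+4=208
after add eax, 1: eax=6+1=7
cmp eax, 8  (cmp 7,8)
jne L1: taken
after mov ecx, [edi]: ecx=M[208]=19
after add ecx, 11: ecx=19+11=30
after xor ecx, 3: ecx=30^3=29
after mov ecx, [edi]: ecx=M[208]=19
after and ecx, 31: ecx=19&31=19
after add edi, 4: edi=208+4=212
after add eax, 1: eax=7+1=8
cmp eax, 8  (cmp 8,8)
jne L1: not taken
after add ecx, 11: ecx=19+11=30
halt.
Total executed instructions: 32.

32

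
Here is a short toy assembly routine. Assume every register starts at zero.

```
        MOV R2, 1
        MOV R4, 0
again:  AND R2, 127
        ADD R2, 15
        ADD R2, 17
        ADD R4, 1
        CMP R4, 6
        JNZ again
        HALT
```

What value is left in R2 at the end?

65

after MOV R2, 1: R2=1
after MOV R4, 0: R4=0
after AND R2, 127: R2=1&127=1
after ADD R2, 15: R2=1+15=16
after ADD R2, 17: R2=16+17=33
after ADD R4, 1: R4=0+1=1
CMP R4, 6  (cmp 1,6)
JNZ again: taken
after AND R2, 127: R2=33&127=33
after ADD R2, 15: R2=33+15=48
after ADD R2, 17: R2=48+17=65
after ADD R4, 1: R4=1+1=2
CMP R4, 6  (cmp 2,6)
JNZ again: taken
after AND R2, 127: R2=65&127=65
after ADD R2, 15: R2=65+15=80
after ADD R2, 17: R2=80+17=97
after ADD R4, 1: R4=2+1=3
CMP R4, 6  (cmp 3,6)
JNZ again: taken
after AND R2, 127: R2=97&127=97
after ADD R2, 15: R2=97+15=112
after ADD R2, 17: R2=112+17=129
after ADD R4, 1: R4=3+1=4
CMP R4, 6  (cmp 4,6)
JNZ again: taken
after AND R2, 127: R2=129&127=1
after ADD R2, 15: R2=1+15=16
after ADD R2, 17: R2=16+17=33
after ADD R4, 1: R4=4+1=5
CMP R4, 6  (cmp 5,6)
JNZ again: taken
after AND R2, 127: R2=33&127=33
after ADD R2, 15: R2=33+15=48
after ADD R2, 17: R2=48+17=65
after ADD R4, 1: R4=5+1=6
CMP R4, 6  (cmp 6,6)
JNZ again: not taken
halt.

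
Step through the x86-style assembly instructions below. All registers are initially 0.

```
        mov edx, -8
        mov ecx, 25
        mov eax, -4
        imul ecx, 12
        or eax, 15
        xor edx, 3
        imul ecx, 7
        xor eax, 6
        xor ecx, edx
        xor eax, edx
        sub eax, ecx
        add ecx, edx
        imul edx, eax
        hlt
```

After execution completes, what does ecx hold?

-2102

mov edx, -8 → edx=-8
mov ecx, 25 → ecx=25
mov eax, -4 → eax=-4
imul ecx, 12 → ecx=25*12=300
or eax, 15 → eax=(-4)|15=-1
xor edx, 3 → edx=(-8)^3=-5
imul ecx, 7 → ecx=300*7=2100
xor eax, 6 → eax=(-1)^6=-7
xor ecx, edx → ecx=2100^(-5)=-2097
xor eax, edx → eax=(-7)^(-5)=2
sub eax, ecx → eax=2-(-2097)=2099
add ecx, edx → ecx=(-2097)+(-5)=-2102
imul edx, eax → edx=(-5)*2099=-10495
halt.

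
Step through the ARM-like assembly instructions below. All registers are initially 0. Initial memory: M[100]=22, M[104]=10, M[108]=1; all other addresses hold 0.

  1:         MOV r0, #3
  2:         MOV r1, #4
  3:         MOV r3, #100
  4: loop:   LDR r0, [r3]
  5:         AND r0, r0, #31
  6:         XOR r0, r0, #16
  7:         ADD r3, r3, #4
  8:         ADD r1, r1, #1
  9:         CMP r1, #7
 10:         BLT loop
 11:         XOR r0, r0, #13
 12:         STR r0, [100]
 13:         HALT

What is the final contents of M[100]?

28

MOV r0, #3 → r0=3
MOV r1, #4 → r1=4
MOV r3, #100 → r3=100
LDR r0, [r3] → r0=M[100]=22
AND r0, r0, #31 → r0=22&31=22
XOR r0, r0, #16 → r0=22^16=6
ADD r3, r3, #4 → r3=100+4=104
ADD r1, r1, #1 → r1=4+1=5
CMP r1, #7  (cmp 5,7)
BLT loop: taken
LDR r0, [r3] → r0=M[104]=10
AND r0, r0, #31 → r0=10&31=10
XOR r0, r0, #16 → r0=10^16=26
ADD r3, r3, #4 → r3=104+4=108
ADD r1, r1, #1 → r1=5+1=6
CMP r1, #7  (cmp 6,7)
BLT loop: taken
LDR r0, [r3] → r0=M[108]=1
AND r0, r0, #31 → r0=1&31=1
XOR r0, r0, #16 → r0=1^16=17
ADD r3, r3, #4 → r3=108+4=112
ADD r1, r1, #1 → r1=6+1=7
CMP r1, #7  (cmp 7,7)
BLT loop: not taken
XOR r0, r0, #13 → r0=17^13=28
STR r0, [100] → M[100]=28
halt.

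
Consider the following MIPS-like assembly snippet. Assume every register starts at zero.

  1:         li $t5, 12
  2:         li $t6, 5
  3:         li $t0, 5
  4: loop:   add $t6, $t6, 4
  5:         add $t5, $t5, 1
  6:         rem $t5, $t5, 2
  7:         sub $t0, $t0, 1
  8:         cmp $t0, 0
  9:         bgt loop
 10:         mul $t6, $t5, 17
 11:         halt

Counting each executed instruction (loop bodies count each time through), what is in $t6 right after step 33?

25

after li $t5, 12: $t5=12
after li $t6, 5: $t6=5
after li $t0, 5: $t0=5
after add $t6, $t6, 4: $t6=5+4=9
after add $t5, $t5, 1: $t5=12+1=13
after rem $t5, $t5, 2: $t5=13%2=1
after sub $t0, $t0, 1: $t0=5-1=4
cmp $t0, 0  (cmp 4,0)
bgt loop: taken
after add $t6, $t6, 4: $t6=9+4=13
after add $t5, $t5, 1: $t5=1+1=2
after rem $t5, $t5, 2: $t5=2%2=0
after sub $t0, $t0, 1: $t0=4-1=3
cmp $t0, 0  (cmp 3,0)
bgt loop: taken
after add $t6, $t6, 4: $t6=13+4=17
after add $t5, $t5, 1: $t5=0+1=1
after rem $t5, $t5, 2: $t5=1%2=1
after sub $t0, $t0, 1: $t0=3-1=2
cmp $t0, 0  (cmp 2,0)
bgt loop: taken
after add $t6, $t6, 4: $t6=17+4=21
after add $t5, $t5, 1: $t5=1+1=2
after rem $t5, $t5, 2: $t5=2%2=0
after sub $t0, $t0, 1: $t0=2-1=1
cmp $t0, 0  (cmp 1,0)
bgt loop: taken
after add $t6, $t6, 4: $t6=21+4=25
after add $t5, $t5, 1: $t5=0+1=1
after rem $t5, $t5, 2: $t5=1%2=1
after sub $t0, $t0, 1: $t0=1-1=0
cmp $t0, 0  (cmp 0,0)
bgt loop: not taken
After step 33: $t6 = 25.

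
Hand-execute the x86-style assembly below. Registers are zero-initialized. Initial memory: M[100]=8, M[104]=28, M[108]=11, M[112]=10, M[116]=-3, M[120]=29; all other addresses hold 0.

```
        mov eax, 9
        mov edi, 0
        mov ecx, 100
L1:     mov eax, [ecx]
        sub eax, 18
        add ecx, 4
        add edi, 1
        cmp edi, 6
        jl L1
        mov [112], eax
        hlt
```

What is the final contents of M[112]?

eax=9
edi=0
ecx=100
eax=M[100]=8
eax=8-18=-10
ecx=100+4=104
edi=0+1=1
cmp edi, 6  (cmp 1,6)
jl L1: taken
eax=M[104]=28
eax=28-18=10
ecx=104+4=108
edi=1+1=2
cmp edi, 6  (cmp 2,6)
jl L1: taken
eax=M[108]=11
eax=11-18=-7
ecx=108+4=112
edi=2+1=3
cmp edi, 6  (cmp 3,6)
jl L1: taken
eax=M[112]=10
eax=10-18=-8
ecx=112+4=116
edi=3+1=4
cmp edi, 6  (cmp 4,6)
jl L1: taken
eax=M[116]=-3
eax=(-3)-18=-21
ecx=116+4=120
edi=4+1=5
cmp edi, 6  (cmp 5,6)
jl L1: taken
eax=M[120]=29
eax=29-18=11
ecx=120+4=124
edi=5+1=6
cmp edi, 6  (cmp 6,6)
jl L1: not taken
mov [112], eax → M[112]=11
halt.

11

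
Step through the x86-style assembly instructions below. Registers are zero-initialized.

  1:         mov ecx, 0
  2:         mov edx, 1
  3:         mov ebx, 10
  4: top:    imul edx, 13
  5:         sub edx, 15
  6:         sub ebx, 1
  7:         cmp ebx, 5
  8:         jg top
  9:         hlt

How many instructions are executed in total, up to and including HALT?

29

after mov ecx, 0: ecx=0
after mov edx, 1: edx=1
after mov ebx, 10: ebx=10
after imul edx, 13: edx=1*13=13
after sub edx, 15: edx=13-15=-2
after sub ebx, 1: ebx=10-1=9
cmp ebx, 5  (cmp 9,5)
jg top: taken
after imul edx, 13: edx=(-2)*13=-26
after sub edx, 15: edx=(-26)-15=-41
after sub ebx, 1: ebx=9-1=8
cmp ebx, 5  (cmp 8,5)
jg top: taken
after imul edx, 13: edx=(-41)*13=-533
after sub edx, 15: edx=(-533)-15=-548
after sub ebx, 1: ebx=8-1=7
cmp ebx, 5  (cmp 7,5)
jg top: taken
after imul edx, 13: edx=(-548)*13=-7124
after sub edx, 15: edx=(-7124)-15=-7139
after sub ebx, 1: ebx=7-1=6
cmp ebx, 5  (cmp 6,5)
jg top: taken
after imul edx, 13: edx=(-7139)*13=-92807
after sub edx, 15: edx=(-92807)-15=-92822
after sub ebx, 1: ebx=6-1=5
cmp ebx, 5  (cmp 5,5)
jg top: not taken
halt.
Total executed instructions: 29.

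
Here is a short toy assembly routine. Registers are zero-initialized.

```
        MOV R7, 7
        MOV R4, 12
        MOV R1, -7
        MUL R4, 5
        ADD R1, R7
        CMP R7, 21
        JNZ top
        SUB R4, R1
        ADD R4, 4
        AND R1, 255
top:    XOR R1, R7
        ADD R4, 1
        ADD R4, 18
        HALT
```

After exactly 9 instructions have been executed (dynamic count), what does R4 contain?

R7=7
R4=12
R1=-7
R4=12*5=60
R1=(-7)+7=0
CMP R7, 21  (cmp 7,21)
JNZ top: taken
R1=0^7=7
R4=60+1=61
After step 9: R4 = 61.

61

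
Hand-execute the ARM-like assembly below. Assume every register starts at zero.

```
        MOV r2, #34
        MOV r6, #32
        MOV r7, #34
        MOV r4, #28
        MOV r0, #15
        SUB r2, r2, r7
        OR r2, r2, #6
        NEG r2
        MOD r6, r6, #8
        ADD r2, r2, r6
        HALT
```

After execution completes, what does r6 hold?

after MOV r2, #34: r2=34
after MOV r6, #32: r6=32
after MOV r7, #34: r7=34
after MOV r4, #28: r4=28
after MOV r0, #15: r0=15
after SUB r2, r2, r7: r2=34-34=0
after OR r2, r2, #6: r2=0|6=6
after NEG r2: r2=-(6)=-6
after MOD r6, r6, #8: r6=32%8=0
after ADD r2, r2, r6: r2=(-6)+0=-6
halt.

0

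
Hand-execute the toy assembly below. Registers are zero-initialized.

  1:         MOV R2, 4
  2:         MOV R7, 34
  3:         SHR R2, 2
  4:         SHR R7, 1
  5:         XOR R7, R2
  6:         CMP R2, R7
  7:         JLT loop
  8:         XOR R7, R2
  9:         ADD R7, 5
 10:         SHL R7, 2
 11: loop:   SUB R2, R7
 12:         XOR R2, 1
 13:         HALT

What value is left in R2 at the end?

-16

MOV R2, 4 → R2=4
MOV R7, 34 → R7=34
SHR R2, 2 → R2=4>>2=1
SHR R7, 1 → R7=34>>1=17
XOR R7, R2 → R7=17^1=16
CMP R2, R7  (cmp 1,16)
JLT loop: taken
SUB R2, R7 → R2=1-16=-15
XOR R2, 1 → R2=(-15)^1=-16
halt.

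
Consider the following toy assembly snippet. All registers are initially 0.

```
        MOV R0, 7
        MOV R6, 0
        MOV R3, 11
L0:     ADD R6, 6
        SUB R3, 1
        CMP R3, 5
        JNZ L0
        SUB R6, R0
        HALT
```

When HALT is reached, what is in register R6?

29

MOV R0, 7 → R0=7
MOV R6, 0 → R6=0
MOV R3, 11 → R3=11
ADD R6, 6 → R6=0+6=6
SUB R3, 1 → R3=11-1=10
CMP R3, 5  (cmp 10,5)
JNZ L0: taken
ADD R6, 6 → R6=6+6=12
SUB R3, 1 → R3=10-1=9
CMP R3, 5  (cmp 9,5)
JNZ L0: taken
ADD R6, 6 → R6=12+6=18
SUB R3, 1 → R3=9-1=8
CMP R3, 5  (cmp 8,5)
JNZ L0: taken
ADD R6, 6 → R6=18+6=24
SUB R3, 1 → R3=8-1=7
CMP R3, 5  (cmp 7,5)
JNZ L0: taken
ADD R6, 6 → R6=24+6=30
SUB R3, 1 → R3=7-1=6
CMP R3, 5  (cmp 6,5)
JNZ L0: taken
ADD R6, 6 → R6=30+6=36
SUB R3, 1 → R3=6-1=5
CMP R3, 5  (cmp 5,5)
JNZ L0: not taken
SUB R6, R0 → R6=36-7=29
halt.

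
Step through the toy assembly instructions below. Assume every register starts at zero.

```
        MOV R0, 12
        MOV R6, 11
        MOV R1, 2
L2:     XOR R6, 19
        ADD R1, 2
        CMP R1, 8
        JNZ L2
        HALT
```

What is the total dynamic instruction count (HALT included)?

16

MOV R0, 12 → R0=12
MOV R6, 11 → R6=11
MOV R1, 2 → R1=2
XOR R6, 19 → R6=11^19=24
ADD R1, 2 → R1=2+2=4
CMP R1, 8  (cmp 4,8)
JNZ L2: taken
XOR R6, 19 → R6=24^19=11
ADD R1, 2 → R1=4+2=6
CMP R1, 8  (cmp 6,8)
JNZ L2: taken
XOR R6, 19 → R6=11^19=24
ADD R1, 2 → R1=6+2=8
CMP R1, 8  (cmp 8,8)
JNZ L2: not taken
halt.
Total executed instructions: 16.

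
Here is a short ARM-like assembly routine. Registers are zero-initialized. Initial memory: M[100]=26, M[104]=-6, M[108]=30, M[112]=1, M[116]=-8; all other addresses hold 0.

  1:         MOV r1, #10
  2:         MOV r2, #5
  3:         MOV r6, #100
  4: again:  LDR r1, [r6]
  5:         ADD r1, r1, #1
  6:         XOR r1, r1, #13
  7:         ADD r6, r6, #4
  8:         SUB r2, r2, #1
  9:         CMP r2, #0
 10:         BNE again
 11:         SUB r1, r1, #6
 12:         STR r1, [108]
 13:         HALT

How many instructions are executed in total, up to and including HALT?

r1=10
r2=5
r6=100
r1=M[100]=26
r1=26+1=27
r1=27^13=22
r6=100+4=104
r2=5-1=4
CMP r2, #0  (cmp 4,0)
BNE again: taken
r1=M[104]=-6
r1=(-6)+1=-5
r1=(-5)^13=-10
r6=104+4=108
r2=4-1=3
CMP r2, #0  (cmp 3,0)
BNE again: taken
r1=M[108]=30
r1=30+1=31
r1=31^13=18
r6=108+4=112
r2=3-1=2
CMP r2, #0  (cmp 2,0)
BNE again: taken
r1=M[112]=1
r1=1+1=2
r1=2^13=15
r6=112+4=116
r2=2-1=1
CMP r2, #0  (cmp 1,0)
BNE again: taken
r1=M[116]=-8
r1=(-8)+1=-7
r1=(-7)^13=-12
r6=116+4=120
r2=1-1=0
CMP r2, #0  (cmp 0,0)
BNE again: not taken
r1=(-12)-6=-18
STR r1, [108] → M[108]=-18
halt.
Total executed instructions: 41.

41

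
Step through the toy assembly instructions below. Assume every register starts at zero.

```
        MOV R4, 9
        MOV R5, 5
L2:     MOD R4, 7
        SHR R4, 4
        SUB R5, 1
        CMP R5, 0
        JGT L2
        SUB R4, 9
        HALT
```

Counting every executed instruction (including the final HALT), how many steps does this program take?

after MOV R4, 9: R4=9
after MOV R5, 5: R5=5
after MOD R4, 7: R4=9%7=2
after SHR R4, 4: R4=2>>4=0
after SUB R5, 1: R5=5-1=4
CMP R5, 0  (cmp 4,0)
JGT L2: taken
after MOD R4, 7: R4=0%7=0
after SHR R4, 4: R4=0>>4=0
after SUB R5, 1: R5=4-1=3
CMP R5, 0  (cmp 3,0)
JGT L2: taken
after MOD R4, 7: R4=0%7=0
after SHR R4, 4: R4=0>>4=0
after SUB R5, 1: R5=3-1=2
CMP R5, 0  (cmp 2,0)
JGT L2: taken
after MOD R4, 7: R4=0%7=0
after SHR R4, 4: R4=0>>4=0
after SUB R5, 1: R5=2-1=1
CMP R5, 0  (cmp 1,0)
JGT L2: taken
after MOD R4, 7: R4=0%7=0
after SHR R4, 4: R4=0>>4=0
after SUB R5, 1: R5=1-1=0
CMP R5, 0  (cmp 0,0)
JGT L2: not taken
after SUB R4, 9: R4=0-9=-9
halt.
Total executed instructions: 29.

29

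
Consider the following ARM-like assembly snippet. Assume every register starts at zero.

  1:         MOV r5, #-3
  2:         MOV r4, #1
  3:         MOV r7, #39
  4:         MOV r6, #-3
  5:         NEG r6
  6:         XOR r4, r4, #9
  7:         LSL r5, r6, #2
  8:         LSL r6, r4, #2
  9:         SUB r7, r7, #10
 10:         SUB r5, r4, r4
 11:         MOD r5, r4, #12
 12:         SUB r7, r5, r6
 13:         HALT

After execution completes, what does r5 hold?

8

MOV r5, #-3 → r5=-3
MOV r4, #1 → r4=1
MOV r7, #39 → r7=39
MOV r6, #-3 → r6=-3
NEG r6 → r6=-(-3)=3
XOR r4, r4, #9 → r4=1^9=8
LSL r5, r6, #2 → r5=3<<2=12
LSL r6, r4, #2 → r6=8<<2=32
SUB r7, r7, #10 → r7=39-10=29
SUB r5, r4, r4 → r5=8-8=0
MOD r5, r4, #12 → r5=8%12=8
SUB r7, r5, r6 → r7=8-32=-24
halt.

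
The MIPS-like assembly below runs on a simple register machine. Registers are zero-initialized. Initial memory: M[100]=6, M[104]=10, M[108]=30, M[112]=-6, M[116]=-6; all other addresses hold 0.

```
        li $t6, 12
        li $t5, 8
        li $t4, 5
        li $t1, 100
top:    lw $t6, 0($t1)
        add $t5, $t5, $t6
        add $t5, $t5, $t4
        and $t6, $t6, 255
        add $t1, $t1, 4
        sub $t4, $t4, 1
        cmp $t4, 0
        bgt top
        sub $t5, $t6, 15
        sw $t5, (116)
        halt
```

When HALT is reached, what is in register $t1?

li $t6, 12 → $t6=12
li $t5, 8 → $t5=8
li $t4, 5 → $t4=5
li $t1, 100 → $t1=100
lw $t6, 0($t1) → $t6=M[100]=6
add $t5, $t5, $t6 → $t5=8+6=14
add $t5, $t5, $t4 → $t5=14+5=19
and $t6, $t6, 255 → $t6=6&255=6
add $t1, $t1, 4 → $t1=100+4=104
sub $t4, $t4, 1 → $t4=5-1=4
cmp $t4, 0  (cmp 4,0)
bgt top: taken
lw $t6, 0($t1) → $t6=M[104]=10
add $t5, $t5, $t6 → $t5=19+10=29
add $t5, $t5, $t4 → $t5=29+4=33
and $t6, $t6, 255 → $t6=10&255=10
add $t1, $t1, 4 → $t1=104+4=108
sub $t4, $t4, 1 → $t4=4-1=3
cmp $t4, 0  (cmp 3,0)
bgt top: taken
lw $t6, 0($t1) → $t6=M[108]=30
add $t5, $t5, $t6 → $t5=33+30=63
add $t5, $t5, $t4 → $t5=63+3=66
and $t6, $t6, 255 → $t6=30&255=30
add $t1, $t1, 4 → $t1=108+4=112
sub $t4, $t4, 1 → $t4=3-1=2
cmp $t4, 0  (cmp 2,0)
bgt top: taken
lw $t6, 0($t1) → $t6=M[112]=-6
add $t5, $t5, $t6 → $t5=66+(-6)=60
add $t5, $t5, $t4 → $t5=60+2=62
and $t6, $t6, 255 → $t6=(-6)&255=250
add $t1, $t1, 4 → $t1=112+4=116
sub $t4, $t4, 1 → $t4=2-1=1
cmp $t4, 0  (cmp 1,0)
bgt top: taken
lw $t6, 0($t1) → $t6=M[116]=-6
add $t5, $t5, $t6 → $t5=62+(-6)=56
add $t5, $t5, $t4 → $t5=56+1=57
and $t6, $t6, 255 → $t6=(-6)&255=250
add $t1, $t1, 4 → $t1=116+4=120
sub $t4, $t4, 1 → $t4=1-1=0
cmp $t4, 0  (cmp 0,0)
bgt top: not taken
sub $t5, $t6, 15 → $t5=250-15=235
sw $t5, (116) → M[116]=235
halt.

120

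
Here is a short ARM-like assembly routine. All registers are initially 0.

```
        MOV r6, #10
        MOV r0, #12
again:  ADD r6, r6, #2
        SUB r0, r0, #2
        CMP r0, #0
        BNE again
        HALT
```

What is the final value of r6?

22

r6=10
r0=12
r6=10+2=12
r0=12-2=10
CMP r0, #0  (cmp 10,0)
BNE again: taken
r6=12+2=14
r0=10-2=8
CMP r0, #0  (cmp 8,0)
BNE again: taken
r6=14+2=16
r0=8-2=6
CMP r0, #0  (cmp 6,0)
BNE again: taken
r6=16+2=18
r0=6-2=4
CMP r0, #0  (cmp 4,0)
BNE again: taken
r6=18+2=20
r0=4-2=2
CMP r0, #0  (cmp 2,0)
BNE again: taken
r6=20+2=22
r0=2-2=0
CMP r0, #0  (cmp 0,0)
BNE again: not taken
halt.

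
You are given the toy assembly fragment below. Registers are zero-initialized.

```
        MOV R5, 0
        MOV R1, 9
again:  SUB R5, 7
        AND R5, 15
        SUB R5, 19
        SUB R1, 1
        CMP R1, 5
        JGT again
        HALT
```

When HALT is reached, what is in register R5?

-8

after MOV R5, 0: R5=0
after MOV R1, 9: R1=9
after SUB R5, 7: R5=0-7=-7
after AND R5, 15: R5=(-7)&15=9
after SUB R5, 19: R5=9-19=-10
after SUB R1, 1: R1=9-1=8
CMP R1, 5  (cmp 8,5)
JGT again: taken
after SUB R5, 7: R5=(-10)-7=-17
after AND R5, 15: R5=(-17)&15=15
after SUB R5, 19: R5=15-19=-4
after SUB R1, 1: R1=8-1=7
CMP R1, 5  (cmp 7,5)
JGT again: taken
after SUB R5, 7: R5=(-4)-7=-11
after AND R5, 15: R5=(-11)&15=5
after SUB R5, 19: R5=5-19=-14
after SUB R1, 1: R1=7-1=6
CMP R1, 5  (cmp 6,5)
JGT again: taken
after SUB R5, 7: R5=(-14)-7=-21
after AND R5, 15: R5=(-21)&15=11
after SUB R5, 19: R5=11-19=-8
after SUB R1, 1: R1=6-1=5
CMP R1, 5  (cmp 5,5)
JGT again: not taken
halt.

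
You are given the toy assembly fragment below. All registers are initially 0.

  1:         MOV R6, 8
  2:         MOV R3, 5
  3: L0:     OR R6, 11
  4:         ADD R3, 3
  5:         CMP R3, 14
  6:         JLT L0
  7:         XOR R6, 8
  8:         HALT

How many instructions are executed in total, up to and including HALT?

R6=8
R3=5
R6=8|11=11
R3=5+3=8
CMP R3, 14  (cmp 8,14)
JLT L0: taken
R6=11|11=11
R3=8+3=11
CMP R3, 14  (cmp 11,14)
JLT L0: taken
R6=11|11=11
R3=11+3=14
CMP R3, 14  (cmp 14,14)
JLT L0: not taken
R6=11^8=3
halt.
Total executed instructions: 16.

16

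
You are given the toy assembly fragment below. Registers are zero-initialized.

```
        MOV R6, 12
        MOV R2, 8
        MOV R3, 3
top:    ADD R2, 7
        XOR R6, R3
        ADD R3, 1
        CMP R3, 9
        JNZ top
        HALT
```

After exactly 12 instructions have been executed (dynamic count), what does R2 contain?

after MOV R6, 12: R6=12
after MOV R2, 8: R2=8
after MOV R3, 3: R3=3
after ADD R2, 7: R2=8+7=15
after XOR R6, R3: R6=12^3=15
after ADD R3, 1: R3=3+1=4
CMP R3, 9  (cmp 4,9)
JNZ top: taken
after ADD R2, 7: R2=15+7=22
after XOR R6, R3: R6=15^4=11
after ADD R3, 1: R3=4+1=5
CMP R3, 9  (cmp 5,9)
After step 12: R2 = 22.

22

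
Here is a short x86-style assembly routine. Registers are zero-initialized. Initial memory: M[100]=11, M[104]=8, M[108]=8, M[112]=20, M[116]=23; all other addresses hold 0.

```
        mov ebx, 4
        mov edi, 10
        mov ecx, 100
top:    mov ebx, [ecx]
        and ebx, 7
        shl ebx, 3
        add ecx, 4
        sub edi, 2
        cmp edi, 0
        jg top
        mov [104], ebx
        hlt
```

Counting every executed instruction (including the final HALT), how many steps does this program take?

after mov ebx, 4: ebx=4
after mov edi, 10: edi=10
after mov ecx, 100: ecx=100
after mov ebx, [ecx]: ebx=M[100]=11
after and ebx, 7: ebx=11&7=3
after shl ebx, 3: ebx=3<<3=24
after add ecx, 4: ecx=100+4=104
after sub edi, 2: edi=10-2=8
cmp edi, 0  (cmp 8,0)
jg top: taken
after mov ebx, [ecx]: ebx=M[104]=8
after and ebx, 7: ebx=8&7=0
after shl ebx, 3: ebx=0<<3=0
after add ecx, 4: ecx=104+4=108
after sub edi, 2: edi=8-2=6
cmp edi, 0  (cmp 6,0)
jg top: taken
after mov ebx, [ecx]: ebx=M[108]=8
after and ebx, 7: ebx=8&7=0
after shl ebx, 3: ebx=0<<3=0
after add ecx, 4: ecx=108+4=112
after sub edi, 2: edi=6-2=4
cmp edi, 0  (cmp 4,0)
jg top: taken
after mov ebx, [ecx]: ebx=M[112]=20
after and ebx, 7: ebx=20&7=4
after shl ebx, 3: ebx=4<<3=32
after add ecx, 4: ecx=112+4=116
after sub edi, 2: edi=4-2=2
cmp edi, 0  (cmp 2,0)
jg top: taken
after mov ebx, [ecx]: ebx=M[116]=23
after and ebx, 7: ebx=23&7=7
after shl ebx, 3: ebx=7<<3=56
after add ecx, 4: ecx=116+4=120
after sub edi, 2: edi=2-2=0
cmp edi, 0  (cmp 0,0)
jg top: not taken
mov [104], ebx → M[104]=56
halt.
Total executed instructions: 40.

40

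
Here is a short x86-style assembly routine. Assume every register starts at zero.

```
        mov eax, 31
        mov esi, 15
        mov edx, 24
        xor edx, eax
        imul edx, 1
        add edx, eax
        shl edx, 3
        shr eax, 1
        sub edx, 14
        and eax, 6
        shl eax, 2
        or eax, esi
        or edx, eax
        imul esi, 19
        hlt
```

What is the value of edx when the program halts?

319

eax=31
esi=15
edx=24
edx=24^31=7
edx=7*1=7
edx=7+31=38
edx=38<<3=304
eax=31>>1=15
edx=304-14=290
eax=15&6=6
eax=6<<2=24
eax=24|15=31
edx=290|31=319
esi=15*19=285
halt.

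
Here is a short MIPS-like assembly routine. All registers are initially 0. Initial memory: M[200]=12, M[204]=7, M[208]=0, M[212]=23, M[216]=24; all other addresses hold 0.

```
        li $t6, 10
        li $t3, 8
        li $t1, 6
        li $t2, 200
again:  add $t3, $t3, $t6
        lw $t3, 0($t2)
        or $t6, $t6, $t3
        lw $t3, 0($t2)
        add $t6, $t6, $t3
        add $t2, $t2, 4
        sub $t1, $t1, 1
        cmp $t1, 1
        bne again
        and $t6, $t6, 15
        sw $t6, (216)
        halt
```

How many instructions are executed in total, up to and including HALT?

52

after li $t6, 10: $t6=10
after li $t3, 8: $t3=8
after li $t1, 6: $t1=6
after li $t2, 200: $t2=200
after add $t3, $t3, $t6: $t3=8+10=18
after lw $t3, 0($t2): $t3=M[200]=12
after or $t6, $t6, $t3: $t6=10|12=14
after lw $t3, 0($t2): $t3=M[200]=12
after add $t6, $t6, $t3: $t6=14+12=26
after add $t2, $t2, 4: $t2=200+4=204
after sub $t1, $t1, 1: $t1=6-1=5
cmp $t1, 1  (cmp 5,1)
bne again: taken
after add $t3, $t3, $t6: $t3=12+26=38
after lw $t3, 0($t2): $t3=M[204]=7
after or $t6, $t6, $t3: $t6=26|7=31
after lw $t3, 0($t2): $t3=M[204]=7
after add $t6, $t6, $t3: $t6=31+7=38
after add $t2, $t2, 4: $t2=204+4=208
after sub $t1, $t1, 1: $t1=5-1=4
cmp $t1, 1  (cmp 4,1)
bne again: taken
after add $t3, $t3, $t6: $t3=7+38=45
after lw $t3, 0($t2): $t3=M[208]=0
after or $t6, $t6, $t3: $t6=38|0=38
after lw $t3, 0($t2): $t3=M[208]=0
after add $t6, $t6, $t3: $t6=38+0=38
after add $t2, $t2, 4: $t2=208+4=212
after sub $t1, $t1, 1: $t1=4-1=3
cmp $t1, 1  (cmp 3,1)
bne again: taken
after add $t3, $t3, $t6: $t3=0+38=38
after lw $t3, 0($t2): $t3=M[212]=23
after or $t6, $t6, $t3: $t6=38|23=55
after lw $t3, 0($t2): $t3=M[212]=23
after add $t6, $t6, $t3: $t6=55+23=78
after add $t2, $t2, 4: $t2=212+4=216
after sub $t1, $t1, 1: $t1=3-1=2
cmp $t1, 1  (cmp 2,1)
bne again: taken
after add $t3, $t3, $t6: $t3=23+78=101
after lw $t3, 0($t2): $t3=M[216]=24
after or $t6, $t6, $t3: $t6=78|24=94
after lw $t3, 0($t2): $t3=M[216]=24
after add $t6, $t6, $t3: $t6=94+24=118
after add $t2, $t2, 4: $t2=216+4=220
after sub $t1, $t1, 1: $t1=2-1=1
cmp $t1, 1  (cmp 1,1)
bne again: not taken
after and $t6, $t6, 15: $t6=118&15=6
sw $t6, (216) → M[216]=6
halt.
Total executed instructions: 52.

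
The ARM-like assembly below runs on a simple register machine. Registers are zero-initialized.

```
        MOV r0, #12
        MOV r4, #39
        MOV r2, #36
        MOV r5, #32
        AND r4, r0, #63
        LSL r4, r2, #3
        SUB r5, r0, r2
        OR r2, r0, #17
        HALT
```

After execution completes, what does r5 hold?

r0=12
r4=39
r2=36
r5=32
r4=12&63=12
r4=36<<3=288
r5=12-36=-24
r2=12|17=29
halt.

-24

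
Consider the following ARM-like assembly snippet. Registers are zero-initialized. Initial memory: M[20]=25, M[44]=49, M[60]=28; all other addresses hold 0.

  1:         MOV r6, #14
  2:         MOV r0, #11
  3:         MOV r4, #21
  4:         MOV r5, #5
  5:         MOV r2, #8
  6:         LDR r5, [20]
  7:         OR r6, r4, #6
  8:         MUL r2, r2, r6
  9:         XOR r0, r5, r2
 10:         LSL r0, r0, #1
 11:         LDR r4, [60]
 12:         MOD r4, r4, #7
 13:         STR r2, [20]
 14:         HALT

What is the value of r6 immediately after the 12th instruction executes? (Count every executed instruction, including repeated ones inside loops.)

r6=14
r0=11
r4=21
r5=5
r2=8
r5=M[20]=25
r6=21|6=23
r2=8*23=184
r0=25^184=161
r0=161<<1=322
r4=M[60]=28
r4=28%7=0
After step 12: r6 = 23.

23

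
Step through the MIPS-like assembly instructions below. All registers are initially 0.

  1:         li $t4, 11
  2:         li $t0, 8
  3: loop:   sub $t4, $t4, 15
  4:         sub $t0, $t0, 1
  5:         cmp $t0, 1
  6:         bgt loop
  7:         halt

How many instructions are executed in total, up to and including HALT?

31

after li $t4, 11: $t4=11
after li $t0, 8: $t0=8
after sub $t4, $t4, 15: $t4=11-15=-4
after sub $t0, $t0, 1: $t0=8-1=7
cmp $t0, 1  (cmp 7,1)
bgt loop: taken
after sub $t4, $t4, 15: $t4=(-4)-15=-19
after sub $t0, $t0, 1: $t0=7-1=6
cmp $t0, 1  (cmp 6,1)
bgt loop: taken
after sub $t4, $t4, 15: $t4=(-19)-15=-34
after sub $t0, $t0, 1: $t0=6-1=5
cmp $t0, 1  (cmp 5,1)
bgt loop: taken
after sub $t4, $t4, 15: $t4=(-34)-15=-49
after sub $t0, $t0, 1: $t0=5-1=4
cmp $t0, 1  (cmp 4,1)
bgt loop: taken
after sub $t4, $t4, 15: $t4=(-49)-15=-64
after sub $t0, $t0, 1: $t0=4-1=3
cmp $t0, 1  (cmp 3,1)
bgt loop: taken
after sub $t4, $t4, 15: $t4=(-64)-15=-79
after sub $t0, $t0, 1: $t0=3-1=2
cmp $t0, 1  (cmp 2,1)
bgt loop: taken
after sub $t4, $t4, 15: $t4=(-79)-15=-94
after sub $t0, $t0, 1: $t0=2-1=1
cmp $t0, 1  (cmp 1,1)
bgt loop: not taken
halt.
Total executed instructions: 31.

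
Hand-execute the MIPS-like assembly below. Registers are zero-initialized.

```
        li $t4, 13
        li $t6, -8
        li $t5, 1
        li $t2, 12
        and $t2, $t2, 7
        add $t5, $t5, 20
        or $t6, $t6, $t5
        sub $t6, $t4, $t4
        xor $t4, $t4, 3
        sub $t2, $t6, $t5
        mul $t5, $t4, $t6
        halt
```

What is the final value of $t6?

li $t4, 13 → $t4=13
li $t6, -8 → $t6=-8
li $t5, 1 → $t5=1
li $t2, 12 → $t2=12
and $t2, $t2, 7 → $t2=12&7=4
add $t5, $t5, 20 → $t5=1+20=21
or $t6, $t6, $t5 → $t6=(-8)|21=-3
sub $t6, $t4, $t4 → $t6=13-13=0
xor $t4, $t4, 3 → $t4=13^3=14
sub $t2, $t6, $t5 → $t2=0-21=-21
mul $t5, $t4, $t6 → $t5=14*0=0
halt.

0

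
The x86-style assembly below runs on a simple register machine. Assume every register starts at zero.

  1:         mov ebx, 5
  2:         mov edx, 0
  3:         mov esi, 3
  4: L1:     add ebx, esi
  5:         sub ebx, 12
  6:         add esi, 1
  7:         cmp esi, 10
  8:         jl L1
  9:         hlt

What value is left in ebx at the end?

-37

after mov ebx, 5: ebx=5
after mov edx, 0: edx=0
after mov esi, 3: esi=3
after add ebx, esi: ebx=5+3=8
after sub ebx, 12: ebx=8-12=-4
after add esi, 1: esi=3+1=4
cmp esi, 10  (cmp 4,10)
jl L1: taken
after add ebx, esi: ebx=(-4)+4=0
after sub ebx, 12: ebx=0-12=-12
after add esi, 1: esi=4+1=5
cmp esi, 10  (cmp 5,10)
jl L1: taken
after add ebx, esi: ebx=(-12)+5=-7
after sub ebx, 12: ebx=(-7)-12=-19
after add esi, 1: esi=5+1=6
cmp esi, 10  (cmp 6,10)
jl L1: taken
after add ebx, esi: ebx=(-19)+6=-13
after sub ebx, 12: ebx=(-13)-12=-25
after add esi, 1: esi=6+1=7
cmp esi, 10  (cmp 7,10)
jl L1: taken
after add ebx, esi: ebx=(-25)+7=-18
after sub ebx, 12: ebx=(-18)-12=-30
after add esi, 1: esi=7+1=8
cmp esi, 10  (cmp 8,10)
jl L1: taken
after add ebx, esi: ebx=(-30)+8=-22
after sub ebx, 12: ebx=(-22)-12=-34
after add esi, 1: esi=8+1=9
cmp esi, 10  (cmp 9,10)
jl L1: taken
after add ebx, esi: ebx=(-34)+9=-25
after sub ebx, 12: ebx=(-25)-12=-37
after add esi, 1: esi=9+1=10
cmp esi, 10  (cmp 10,10)
jl L1: not taken
halt.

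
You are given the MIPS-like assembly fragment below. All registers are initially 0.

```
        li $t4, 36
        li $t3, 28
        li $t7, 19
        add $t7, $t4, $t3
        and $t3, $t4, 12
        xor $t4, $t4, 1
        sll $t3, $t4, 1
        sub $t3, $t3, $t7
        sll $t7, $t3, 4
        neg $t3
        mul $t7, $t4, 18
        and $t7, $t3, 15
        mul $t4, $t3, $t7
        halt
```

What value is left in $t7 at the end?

6

$t4=36
$t3=28
$t7=19
$t7=36+28=64
$t3=36&12=4
$t4=36^1=37
$t3=37<<1=74
$t3=74-64=10
$t7=10<<4=160
$t3=-(10)=-10
$t7=37*18=666
$t7=(-10)&15=6
$t4=(-10)*6=-60
halt.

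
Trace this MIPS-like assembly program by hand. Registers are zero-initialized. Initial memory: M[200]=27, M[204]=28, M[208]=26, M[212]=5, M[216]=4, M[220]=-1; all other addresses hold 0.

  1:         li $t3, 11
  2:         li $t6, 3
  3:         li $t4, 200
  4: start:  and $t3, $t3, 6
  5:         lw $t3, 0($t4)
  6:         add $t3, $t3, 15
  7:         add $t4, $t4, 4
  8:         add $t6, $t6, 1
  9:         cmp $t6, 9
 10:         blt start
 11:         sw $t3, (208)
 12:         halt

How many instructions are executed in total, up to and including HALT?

$t3=11
$t6=3
$t4=200
$t3=11&6=2
$t3=M[200]=27
$t3=27+15=42
$t4=200+4=204
$t6=3+1=4
cmp $t6, 9  (cmp 4,9)
blt start: taken
$t3=42&6=2
$t3=M[204]=28
$t3=28+15=43
$t4=204+4=208
$t6=4+1=5
cmp $t6, 9  (cmp 5,9)
blt start: taken
$t3=43&6=2
$t3=M[208]=26
$t3=26+15=41
$t4=208+4=212
$t6=5+1=6
cmp $t6, 9  (cmp 6,9)
blt start: taken
$t3=41&6=0
$t3=M[212]=5
$t3=5+15=20
$t4=212+4=216
$t6=6+1=7
cmp $t6, 9  (cmp 7,9)
blt start: taken
$t3=20&6=4
$t3=M[216]=4
$t3=4+15=19
$t4=216+4=220
$t6=7+1=8
cmp $t6, 9  (cmp 8,9)
blt start: taken
$t3=19&6=2
$t3=M[220]=-1
$t3=(-1)+15=14
$t4=220+4=224
$t6=8+1=9
cmp $t6, 9  (cmp 9,9)
blt start: not taken
sw $t3, (208) → M[208]=14
halt.
Total executed instructions: 47.

47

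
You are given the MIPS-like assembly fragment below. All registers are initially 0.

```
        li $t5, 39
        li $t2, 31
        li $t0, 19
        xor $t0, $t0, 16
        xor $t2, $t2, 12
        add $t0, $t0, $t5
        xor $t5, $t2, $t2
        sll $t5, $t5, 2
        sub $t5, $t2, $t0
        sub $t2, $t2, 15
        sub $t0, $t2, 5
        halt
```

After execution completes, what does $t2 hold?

4

li $t5, 39 → $t5=39
li $t2, 31 → $t2=31
li $t0, 19 → $t0=19
xor $t0, $t0, 16 → $t0=19^16=3
xor $t2, $t2, 12 → $t2=31^12=19
add $t0, $t0, $t5 → $t0=3+39=42
xor $t5, $t2, $t2 → $t5=19^19=0
sll $t5, $t5, 2 → $t5=0<<2=0
sub $t5, $t2, $t0 → $t5=19-42=-23
sub $t2, $t2, 15 → $t2=19-15=4
sub $t0, $t2, 5 → $t0=4-5=-1
halt.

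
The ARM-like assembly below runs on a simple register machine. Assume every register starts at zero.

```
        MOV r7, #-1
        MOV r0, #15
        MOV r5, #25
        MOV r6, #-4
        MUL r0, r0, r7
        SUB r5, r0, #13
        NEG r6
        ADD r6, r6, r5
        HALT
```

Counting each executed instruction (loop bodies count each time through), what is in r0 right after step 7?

-15

after MOV r7, #-1: r7=-1
after MOV r0, #15: r0=15
after MOV r5, #25: r5=25
after MOV r6, #-4: r6=-4
after MUL r0, r0, r7: r0=15*(-1)=-15
after SUB r5, r0, #13: r5=(-15)-13=-28
after NEG r6: r6=-(-4)=4
After step 7: r0 = -15.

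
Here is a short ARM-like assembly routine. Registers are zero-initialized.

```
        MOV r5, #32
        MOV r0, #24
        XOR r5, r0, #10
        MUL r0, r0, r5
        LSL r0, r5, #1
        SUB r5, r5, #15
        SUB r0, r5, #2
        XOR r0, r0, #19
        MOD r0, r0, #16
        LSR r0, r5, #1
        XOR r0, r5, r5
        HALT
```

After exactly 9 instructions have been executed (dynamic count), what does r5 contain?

after MOV r5, #32: r5=32
after MOV r0, #24: r0=24
after XOR r5, r0, #10: r5=24^10=18
after MUL r0, r0, r5: r0=24*18=432
after LSL r0, r5, #1: r0=18<<1=36
after SUB r5, r5, #15: r5=18-15=3
after SUB r0, r5, #2: r0=3-2=1
after XOR r0, r0, #19: r0=1^19=18
after MOD r0, r0, #16: r0=18%16=2
After step 9: r5 = 3.

3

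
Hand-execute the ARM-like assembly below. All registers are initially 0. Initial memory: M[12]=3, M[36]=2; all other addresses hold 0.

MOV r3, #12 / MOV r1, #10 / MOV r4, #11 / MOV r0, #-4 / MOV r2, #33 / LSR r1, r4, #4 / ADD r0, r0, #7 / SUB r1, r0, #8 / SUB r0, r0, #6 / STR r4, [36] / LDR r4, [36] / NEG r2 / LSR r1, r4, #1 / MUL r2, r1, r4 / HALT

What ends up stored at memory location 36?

11

MOV r3, #12 → r3=12
MOV r1, #10 → r1=10
MOV r4, #11 → r4=11
MOV r0, #-4 → r0=-4
MOV r2, #33 → r2=33
LSR r1, r4, #4 → r1=11>>4=0
ADD r0, r0, #7 → r0=(-4)+7=3
SUB r1, r0, #8 → r1=3-8=-5
SUB r0, r0, #6 → r0=3-6=-3
STR r4, [36] → M[36]=11
LDR r4, [36] → r4=M[36]=11
NEG r2 → r2=-(33)=-33
LSR r1, r4, #1 → r1=11>>1=5
MUL r2, r1, r4 → r2=5*11=55
halt.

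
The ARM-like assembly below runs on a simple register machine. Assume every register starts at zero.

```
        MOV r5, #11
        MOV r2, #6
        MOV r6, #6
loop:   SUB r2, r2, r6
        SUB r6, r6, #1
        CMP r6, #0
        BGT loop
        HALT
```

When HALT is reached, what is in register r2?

after MOV r5, #11: r5=11
after MOV r2, #6: r2=6
after MOV r6, #6: r6=6
after SUB r2, r2, r6: r2=6-6=0
after SUB r6, r6, #1: r6=6-1=5
CMP r6, #0  (cmp 5,0)
BGT loop: taken
after SUB r2, r2, r6: r2=0-5=-5
after SUB r6, r6, #1: r6=5-1=4
CMP r6, #0  (cmp 4,0)
BGT loop: taken
after SUB r2, r2, r6: r2=(-5)-4=-9
after SUB r6, r6, #1: r6=4-1=3
CMP r6, #0  (cmp 3,0)
BGT loop: taken
after SUB r2, r2, r6: r2=(-9)-3=-12
after SUB r6, r6, #1: r6=3-1=2
CMP r6, #0  (cmp 2,0)
BGT loop: taken
after SUB r2, r2, r6: r2=(-12)-2=-14
after SUB r6, r6, #1: r6=2-1=1
CMP r6, #0  (cmp 1,0)
BGT loop: taken
after SUB r2, r2, r6: r2=(-14)-1=-15
after SUB r6, r6, #1: r6=1-1=0
CMP r6, #0  (cmp 0,0)
BGT loop: not taken
halt.

-15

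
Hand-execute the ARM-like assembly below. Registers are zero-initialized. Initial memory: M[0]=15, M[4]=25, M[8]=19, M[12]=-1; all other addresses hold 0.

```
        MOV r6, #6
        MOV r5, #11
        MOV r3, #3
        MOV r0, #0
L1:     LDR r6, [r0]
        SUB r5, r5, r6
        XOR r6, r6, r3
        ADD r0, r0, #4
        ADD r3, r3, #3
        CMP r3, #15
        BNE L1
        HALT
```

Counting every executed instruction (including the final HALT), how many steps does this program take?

33

r6=6
r5=11
r3=3
r0=0
r6=M[0]=15
r5=11-15=-4
r6=15^3=12
r0=0+4=4
r3=3+3=6
CMP r3, #15  (cmp 6,15)
BNE L1: taken
r6=M[4]=25
r5=(-4)-25=-29
r6=25^6=31
r0=4+4=8
r3=6+3=9
CMP r3, #15  (cmp 9,15)
BNE L1: taken
r6=M[8]=19
r5=(-29)-19=-48
r6=19^9=26
r0=8+4=12
r3=9+3=12
CMP r3, #15  (cmp 12,15)
BNE L1: taken
r6=M[12]=-1
r5=(-48)-(-1)=-47
r6=(-1)^12=-13
r0=12+4=16
r3=12+3=15
CMP r3, #15  (cmp 15,15)
BNE L1: not taken
halt.
Total executed instructions: 33.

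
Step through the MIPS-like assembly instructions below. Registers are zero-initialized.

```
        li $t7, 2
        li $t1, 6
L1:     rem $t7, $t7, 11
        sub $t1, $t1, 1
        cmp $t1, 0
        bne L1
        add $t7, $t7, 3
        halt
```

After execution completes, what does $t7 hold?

5

after li $t7, 2: $t7=2
after li $t1, 6: $t1=6
after rem $t7, $t7, 11: $t7=2%11=2
after sub $t1, $t1, 1: $t1=6-1=5
cmp $t1, 0  (cmp 5,0)
bne L1: taken
after rem $t7, $t7, 11: $t7=2%11=2
after sub $t1, $t1, 1: $t1=5-1=4
cmp $t1, 0  (cmp 4,0)
bne L1: taken
after rem $t7, $t7, 11: $t7=2%11=2
after sub $t1, $t1, 1: $t1=4-1=3
cmp $t1, 0  (cmp 3,0)
bne L1: taken
after rem $t7, $t7, 11: $t7=2%11=2
after sub $t1, $t1, 1: $t1=3-1=2
cmp $t1, 0  (cmp 2,0)
bne L1: taken
after rem $t7, $t7, 11: $t7=2%11=2
after sub $t1, $t1, 1: $t1=2-1=1
cmp $t1, 0  (cmp 1,0)
bne L1: taken
after rem $t7, $t7, 11: $t7=2%11=2
after sub $t1, $t1, 1: $t1=1-1=0
cmp $t1, 0  (cmp 0,0)
bne L1: not taken
after add $t7, $t7, 3: $t7=2+3=5
halt.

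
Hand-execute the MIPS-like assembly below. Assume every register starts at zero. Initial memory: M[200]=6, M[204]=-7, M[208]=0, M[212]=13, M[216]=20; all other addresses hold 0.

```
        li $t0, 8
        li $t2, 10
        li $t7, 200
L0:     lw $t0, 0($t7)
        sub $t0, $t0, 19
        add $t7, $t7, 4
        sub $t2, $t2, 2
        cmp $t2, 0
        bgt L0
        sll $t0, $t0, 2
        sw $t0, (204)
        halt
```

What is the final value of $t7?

220

$t0=8
$t2=10
$t7=200
$t0=M[200]=6
$t0=6-19=-13
$t7=200+4=204
$t2=10-2=8
cmp $t2, 0  (cmp 8,0)
bgt L0: taken
$t0=M[204]=-7
$t0=(-7)-19=-26
$t7=204+4=208
$t2=8-2=6
cmp $t2, 0  (cmp 6,0)
bgt L0: taken
$t0=M[208]=0
$t0=0-19=-19
$t7=208+4=212
$t2=6-2=4
cmp $t2, 0  (cmp 4,0)
bgt L0: taken
$t0=M[212]=13
$t0=13-19=-6
$t7=212+4=216
$t2=4-2=2
cmp $t2, 0  (cmp 2,0)
bgt L0: taken
$t0=M[216]=20
$t0=20-19=1
$t7=216+4=220
$t2=2-2=0
cmp $t2, 0  (cmp 0,0)
bgt L0: not taken
$t0=1<<2=4
sw $t0, (204) → M[204]=4
halt.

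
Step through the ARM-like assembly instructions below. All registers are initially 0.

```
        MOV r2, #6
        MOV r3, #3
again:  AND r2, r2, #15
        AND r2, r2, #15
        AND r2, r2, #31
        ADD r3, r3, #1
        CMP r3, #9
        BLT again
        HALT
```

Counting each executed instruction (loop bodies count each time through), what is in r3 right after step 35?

r2=6
r3=3
r2=6&15=6
r2=6&15=6
r2=6&31=6
r3=3+1=4
CMP r3, #9  (cmp 4,9)
BLT again: taken
r2=6&15=6
r2=6&15=6
r2=6&31=6
r3=4+1=5
CMP r3, #9  (cmp 5,9)
BLT again: taken
r2=6&15=6
r2=6&15=6
r2=6&31=6
r3=5+1=6
CMP r3, #9  (cmp 6,9)
BLT again: taken
r2=6&15=6
r2=6&15=6
r2=6&31=6
r3=6+1=7
CMP r3, #9  (cmp 7,9)
BLT again: taken
r2=6&15=6
r2=6&15=6
r2=6&31=6
r3=7+1=8
CMP r3, #9  (cmp 8,9)
BLT again: taken
r2=6&15=6
r2=6&15=6
r2=6&31=6
After step 35: r3 = 8.

8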